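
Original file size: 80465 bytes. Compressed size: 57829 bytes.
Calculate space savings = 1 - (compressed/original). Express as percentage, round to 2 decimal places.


ratio = compressed/original = 57829/80465 = 0.718685
savings = 1 - ratio = 1 - 0.718685 = 0.281315
as a percentage: 0.281315 * 100 = 28.13%

Space savings = 1 - 57829/80465 = 28.13%


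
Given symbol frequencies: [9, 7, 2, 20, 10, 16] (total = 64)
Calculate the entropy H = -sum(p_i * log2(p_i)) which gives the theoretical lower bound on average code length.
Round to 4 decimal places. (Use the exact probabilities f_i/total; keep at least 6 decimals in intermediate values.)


Per-symbol terms -p_i * log2(p_i) with p_i = f_i/64:
  p = 9/64 = 0.140625: log2(p) = -2.830075, -p*log2(p) = 0.397979
  p = 7/64 = 0.109375: log2(p) = -3.192645, -p*log2(p) = 0.349196
  p = 2/64 = 0.031250: log2(p) = -5.000000, -p*log2(p) = 0.156250
  p = 20/64 = 0.312500: log2(p) = -1.678072, -p*log2(p) = 0.524397
  p = 10/64 = 0.156250: log2(p) = -2.678072, -p*log2(p) = 0.418449
  p = 16/64 = 0.250000: log2(p) = -2.000000, -p*log2(p) = 0.500000
H = 0.397979 + 0.349196 + 0.156250 + 0.524397 + 0.418449 + 0.500000 = 2.346271

H = 2.3463 bits/symbol


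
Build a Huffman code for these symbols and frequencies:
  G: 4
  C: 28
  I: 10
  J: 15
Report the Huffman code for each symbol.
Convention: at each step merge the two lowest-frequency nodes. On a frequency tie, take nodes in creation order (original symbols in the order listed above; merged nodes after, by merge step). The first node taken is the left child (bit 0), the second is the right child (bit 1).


Huffman tree construction:
Step 1: Merge G(4) + I(10) = 14
Step 2: Merge (G+I)(14) + J(15) = 29
Step 3: Merge C(28) + ((G+I)+J)(29) = 57
Read each symbol's code off the tree from the root (left child = 0, right child = 1).

Codes:
  G: 100 (length 3)
  C: 0 (length 1)
  I: 101 (length 3)
  J: 11 (length 2)
Average code length: 100/57 = 1.7544 bits/symbol


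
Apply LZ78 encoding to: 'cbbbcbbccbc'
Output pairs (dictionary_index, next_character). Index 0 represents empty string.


LZ78 encoding steps:
Dictionary: {0: ''}
Step 1: w='' (idx 0), next='c' -> output (0, 'c'), add 'c' as idx 1
Step 2: w='' (idx 0), next='b' -> output (0, 'b'), add 'b' as idx 2
Step 3: w='b' (idx 2), next='b' -> output (2, 'b'), add 'bb' as idx 3
Step 4: w='c' (idx 1), next='b' -> output (1, 'b'), add 'cb' as idx 4
Step 5: w='b' (idx 2), next='c' -> output (2, 'c'), add 'bc' as idx 5
Step 6: w='cb' (idx 4), next='c' -> output (4, 'c'), add 'cbc' as idx 6


Encoded: [(0, 'c'), (0, 'b'), (2, 'b'), (1, 'b'), (2, 'c'), (4, 'c')]


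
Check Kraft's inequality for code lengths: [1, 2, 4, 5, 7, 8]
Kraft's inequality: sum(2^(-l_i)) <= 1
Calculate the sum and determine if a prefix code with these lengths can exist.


Sum = 2^(-1) + 2^(-2) + 2^(-4) + 2^(-5) + 2^(-7) + 2^(-8)
    = 0.5 + 0.25 + 0.0625 + 0.03125 + 0.0078125 + 0.00390625
    = 219/256 = 0.85546875
Since 0.85546875 <= 1, Kraft's inequality IS satisfied.
A prefix code with these lengths CAN exist.

Kraft sum = 0.85546875. Satisfied.


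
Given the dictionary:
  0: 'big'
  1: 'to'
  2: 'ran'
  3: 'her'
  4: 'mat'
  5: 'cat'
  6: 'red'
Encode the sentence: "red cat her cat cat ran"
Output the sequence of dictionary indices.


Look up each word in the dictionary:
  'red' -> 6
  'cat' -> 5
  'her' -> 3
  'cat' -> 5
  'cat' -> 5
  'ran' -> 2

Encoded: [6, 5, 3, 5, 5, 2]


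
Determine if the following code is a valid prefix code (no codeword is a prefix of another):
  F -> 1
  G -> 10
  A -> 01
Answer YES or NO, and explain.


Checking each pair (does one codeword prefix another?):
  F='1' vs G='10': prefix -- VIOLATION

NO -- this is NOT a valid prefix code. F (1) is a prefix of G (10).


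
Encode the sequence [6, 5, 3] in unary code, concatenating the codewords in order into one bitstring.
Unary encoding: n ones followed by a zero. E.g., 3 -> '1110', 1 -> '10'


Encode each number as n ones followed by a terminating 0:
  6 -> 1111110 (7 bits)
  5 -> 111110 (6 bits)
  3 -> 1110 (4 bits)
Total length = 7 + 6 + 4 = 17 bits.

Unary([6, 5, 3]) = 11111101111101110 (17 bits)


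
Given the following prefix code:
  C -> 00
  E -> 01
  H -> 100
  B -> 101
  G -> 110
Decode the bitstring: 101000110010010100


Decoding step by step:
Bits 101 -> B
Bits 00 -> C
Bits 01 -> E
Bits 100 -> H
Bits 100 -> H
Bits 101 -> B
Bits 00 -> C


Decoded message: BCEHHBC


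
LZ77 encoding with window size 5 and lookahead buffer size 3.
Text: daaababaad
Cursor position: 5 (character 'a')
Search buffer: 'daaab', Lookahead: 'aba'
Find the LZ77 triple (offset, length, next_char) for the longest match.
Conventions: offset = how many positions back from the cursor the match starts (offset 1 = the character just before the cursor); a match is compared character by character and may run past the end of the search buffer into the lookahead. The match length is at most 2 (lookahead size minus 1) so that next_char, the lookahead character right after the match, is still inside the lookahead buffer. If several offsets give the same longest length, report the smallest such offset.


Try each offset into the search buffer:
  offset=1 (pos 4, char 'b'): match length 0
  offset=2 (pos 3, char 'a'): match length 2
  offset=3 (pos 2, char 'a'): match length 1
  offset=4 (pos 1, char 'a'): match length 1
  offset=5 (pos 0, char 'd'): match length 0
Longest match has length 2 at offset 2.
next_char = character at position 5 + 2 = 7 -> 'a'

Best match: offset=2, length=2 (matching 'ab' starting at position 3)
LZ77 triple: (2, 2, 'a')


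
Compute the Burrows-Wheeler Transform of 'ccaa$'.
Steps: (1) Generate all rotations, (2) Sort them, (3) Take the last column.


Rotations (sorted):
  0: $ccaa -> last char: a
  1: a$cca -> last char: a
  2: aa$cc -> last char: c
  3: caa$c -> last char: c
  4: ccaa$ -> last char: $


BWT = aacc$


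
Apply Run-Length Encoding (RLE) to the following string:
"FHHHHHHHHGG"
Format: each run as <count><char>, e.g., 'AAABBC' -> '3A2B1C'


Scanning runs left to right:
  i=0: run of 'F' x 1 -> '1F'
  i=1: run of 'H' x 8 -> '8H'
  i=9: run of 'G' x 2 -> '2G'

RLE = 1F8H2G


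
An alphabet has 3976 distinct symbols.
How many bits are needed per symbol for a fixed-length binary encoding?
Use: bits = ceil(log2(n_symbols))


log2(3976) = 11.9571
Bracket: 2^11 = 2048 < 3976 <= 2^12 = 4096
So ceil(log2(3976)) = 12

bits = ceil(log2(3976)) = ceil(11.9571) = 12 bits


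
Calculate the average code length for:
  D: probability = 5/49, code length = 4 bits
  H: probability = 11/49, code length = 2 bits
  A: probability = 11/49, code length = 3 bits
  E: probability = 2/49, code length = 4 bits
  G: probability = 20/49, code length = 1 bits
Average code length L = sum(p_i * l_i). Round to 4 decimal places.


Weighted contributions p_i * l_i:
  D: (5/49) * 4 = 20/49
  H: (11/49) * 2 = 22/49
  A: (11/49) * 3 = 33/49
  E: (2/49) * 4 = 8/49
  G: (20/49) * 1 = 20/49
Sum = (20 + 22 + 33 + 8 + 20)/49 = 103/49

L = 103/49 = 2.1020 bits/symbol


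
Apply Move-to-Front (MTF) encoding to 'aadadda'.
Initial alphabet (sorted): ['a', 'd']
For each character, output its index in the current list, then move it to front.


MTF encoding:
'a': index 0 in ['a', 'd'] -> ['a', 'd']
'a': index 0 in ['a', 'd'] -> ['a', 'd']
'd': index 1 in ['a', 'd'] -> ['d', 'a']
'a': index 1 in ['d', 'a'] -> ['a', 'd']
'd': index 1 in ['a', 'd'] -> ['d', 'a']
'd': index 0 in ['d', 'a'] -> ['d', 'a']
'a': index 1 in ['d', 'a'] -> ['a', 'd']


Output: [0, 0, 1, 1, 1, 0, 1]


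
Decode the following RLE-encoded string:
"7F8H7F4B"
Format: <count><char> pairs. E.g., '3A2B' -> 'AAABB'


Expanding each <count><char> pair:
  7F -> 'FFFFFFF'
  8H -> 'HHHHHHHH'
  7F -> 'FFFFFFF'
  4B -> 'BBBB'

Decoded = FFFFFFFHHHHHHHHFFFFFFFBBBB


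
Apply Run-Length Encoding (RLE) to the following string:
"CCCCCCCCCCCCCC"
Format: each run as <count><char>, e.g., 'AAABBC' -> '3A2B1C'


Scanning runs left to right:
  i=0: run of 'C' x 14 -> '14C'

RLE = 14C


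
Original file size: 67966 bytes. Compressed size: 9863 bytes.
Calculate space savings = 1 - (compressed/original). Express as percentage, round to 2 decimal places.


ratio = compressed/original = 9863/67966 = 0.145117
savings = 1 - ratio = 1 - 0.145117 = 0.854883
as a percentage: 0.854883 * 100 = 85.49%

Space savings = 1 - 9863/67966 = 85.49%


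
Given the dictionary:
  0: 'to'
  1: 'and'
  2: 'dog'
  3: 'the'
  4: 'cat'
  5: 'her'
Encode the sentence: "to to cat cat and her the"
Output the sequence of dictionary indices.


Look up each word in the dictionary:
  'to' -> 0
  'to' -> 0
  'cat' -> 4
  'cat' -> 4
  'and' -> 1
  'her' -> 5
  'the' -> 3

Encoded: [0, 0, 4, 4, 1, 5, 3]


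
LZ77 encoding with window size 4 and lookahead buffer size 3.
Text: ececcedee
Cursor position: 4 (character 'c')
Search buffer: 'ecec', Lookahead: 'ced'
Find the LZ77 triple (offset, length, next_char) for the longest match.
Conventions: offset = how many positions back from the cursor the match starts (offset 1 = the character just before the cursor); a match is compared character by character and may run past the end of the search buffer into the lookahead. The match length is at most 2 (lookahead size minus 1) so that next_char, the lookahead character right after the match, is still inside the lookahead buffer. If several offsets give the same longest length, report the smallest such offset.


Try each offset into the search buffer:
  offset=1 (pos 3, char 'c'): match length 1
  offset=2 (pos 2, char 'e'): match length 0
  offset=3 (pos 1, char 'c'): match length 2
  offset=4 (pos 0, char 'e'): match length 0
Longest match has length 2 at offset 3.
next_char = character at position 4 + 2 = 6 -> 'd'

Best match: offset=3, length=2 (matching 'ce' starting at position 1)
LZ77 triple: (3, 2, 'd')


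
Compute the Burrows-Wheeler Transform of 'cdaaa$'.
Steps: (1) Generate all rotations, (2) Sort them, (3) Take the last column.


Rotations (sorted):
  0: $cdaaa -> last char: a
  1: a$cdaa -> last char: a
  2: aa$cda -> last char: a
  3: aaa$cd -> last char: d
  4: cdaaa$ -> last char: $
  5: daaa$c -> last char: c


BWT = aaad$c


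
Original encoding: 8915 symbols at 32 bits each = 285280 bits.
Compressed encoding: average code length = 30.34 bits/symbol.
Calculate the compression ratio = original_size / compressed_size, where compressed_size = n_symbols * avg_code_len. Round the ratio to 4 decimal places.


original_size = n_symbols * orig_bits = 8915 * 32 = 285280 bits
compressed_size = n_symbols * avg_code_len = 8915 * 30.34 = 270481.1 bits
ratio = original_size / compressed_size = 285280 / 270481.1 = 1.0547

Compression ratio = 1.0547


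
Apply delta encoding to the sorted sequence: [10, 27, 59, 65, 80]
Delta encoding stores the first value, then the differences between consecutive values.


First value: 10
Deltas:
  27 - 10 = 17
  59 - 27 = 32
  65 - 59 = 6
  80 - 65 = 15


Delta encoded: [10, 17, 32, 6, 15]


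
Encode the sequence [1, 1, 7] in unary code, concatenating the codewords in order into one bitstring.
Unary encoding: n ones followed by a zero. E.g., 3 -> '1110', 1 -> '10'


Encode each number as n ones followed by a terminating 0:
  1 -> 10 (2 bits)
  1 -> 10 (2 bits)
  7 -> 11111110 (8 bits)
Total length = 2 + 2 + 8 = 12 bits.

Unary([1, 1, 7]) = 101011111110 (12 bits)


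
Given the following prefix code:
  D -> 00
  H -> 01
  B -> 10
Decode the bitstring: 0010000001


Decoding step by step:
Bits 00 -> D
Bits 10 -> B
Bits 00 -> D
Bits 00 -> D
Bits 01 -> H


Decoded message: DBDDH


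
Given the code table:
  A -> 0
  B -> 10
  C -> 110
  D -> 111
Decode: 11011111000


Decoding:
110 -> C
111 -> D
110 -> C
0 -> A
0 -> A


Result: CDCAA


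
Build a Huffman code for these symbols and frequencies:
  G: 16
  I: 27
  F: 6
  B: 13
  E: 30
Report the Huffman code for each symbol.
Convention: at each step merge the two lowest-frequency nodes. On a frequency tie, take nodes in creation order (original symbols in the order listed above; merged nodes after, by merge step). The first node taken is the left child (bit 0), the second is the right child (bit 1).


Huffman tree construction:
Step 1: Merge F(6) + B(13) = 19
Step 2: Merge G(16) + (F+B)(19) = 35
Step 3: Merge I(27) + E(30) = 57
Step 4: Merge (G+(F+B))(35) + (I+E)(57) = 92
Read each symbol's code off the tree from the root (left child = 0, right child = 1).

Codes:
  G: 00 (length 2)
  I: 10 (length 2)
  F: 010 (length 3)
  B: 011 (length 3)
  E: 11 (length 2)
Average code length: 203/92 = 2.2065 bits/symbol


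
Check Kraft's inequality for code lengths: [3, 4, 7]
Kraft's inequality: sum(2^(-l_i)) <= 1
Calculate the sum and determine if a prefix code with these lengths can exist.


Sum = 2^(-3) + 2^(-4) + 2^(-7)
    = 0.125 + 0.0625 + 0.0078125
    = 25/128 = 0.1953125
Since 0.1953125 <= 1, Kraft's inequality IS satisfied.
A prefix code with these lengths CAN exist.

Kraft sum = 0.1953125. Satisfied.


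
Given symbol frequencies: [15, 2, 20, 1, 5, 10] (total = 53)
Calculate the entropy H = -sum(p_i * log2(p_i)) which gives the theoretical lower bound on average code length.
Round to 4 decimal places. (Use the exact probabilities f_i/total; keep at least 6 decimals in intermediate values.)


Per-symbol terms -p_i * log2(p_i) with p_i = f_i/53:
  p = 15/53 = 0.283019: log2(p) = -1.821030, -p*log2(p) = 0.515386
  p = 2/53 = 0.037736: log2(p) = -4.727920, -p*log2(p) = 0.178412
  p = 20/53 = 0.377358: log2(p) = -1.405992, -p*log2(p) = 0.530563
  p = 1/53 = 0.018868: log2(p) = -5.727920, -p*log2(p) = 0.108074
  p = 5/53 = 0.094340: log2(p) = -3.405992, -p*log2(p) = 0.321320
  p = 10/53 = 0.188679: log2(p) = -2.405992, -p*log2(p) = 0.453961
H = 0.515386 + 0.178412 + 0.530563 + 0.108074 + 0.321320 + 0.453961 = 2.107716

H = 2.1077 bits/symbol


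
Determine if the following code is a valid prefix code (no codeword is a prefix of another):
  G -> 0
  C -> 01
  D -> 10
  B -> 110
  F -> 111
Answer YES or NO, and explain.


Checking each pair (does one codeword prefix another?):
  G='0' vs C='01': prefix -- VIOLATION

NO -- this is NOT a valid prefix code. G (0) is a prefix of C (01).


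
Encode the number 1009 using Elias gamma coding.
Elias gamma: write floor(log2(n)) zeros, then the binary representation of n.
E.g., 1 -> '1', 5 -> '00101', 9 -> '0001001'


num_bits = floor(log2(1009)) + 1 = 10
leading_zeros = num_bits - 1 = 9
binary(1009) = 1111110001

Elias gamma(1009) = '000000000' + '1111110001' = 0000000001111110001 (19 bits)


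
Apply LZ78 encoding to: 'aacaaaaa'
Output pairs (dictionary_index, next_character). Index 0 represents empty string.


LZ78 encoding steps:
Dictionary: {0: ''}
Step 1: w='' (idx 0), next='a' -> output (0, 'a'), add 'a' as idx 1
Step 2: w='a' (idx 1), next='c' -> output (1, 'c'), add 'ac' as idx 2
Step 3: w='a' (idx 1), next='a' -> output (1, 'a'), add 'aa' as idx 3
Step 4: w='aa' (idx 3), next='a' -> output (3, 'a'), add 'aaa' as idx 4


Encoded: [(0, 'a'), (1, 'c'), (1, 'a'), (3, 'a')]


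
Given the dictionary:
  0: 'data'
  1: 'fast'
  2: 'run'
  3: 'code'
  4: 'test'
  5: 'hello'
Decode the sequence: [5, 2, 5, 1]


Look up each index in the dictionary:
  5 -> 'hello'
  2 -> 'run'
  5 -> 'hello'
  1 -> 'fast'

Decoded: "hello run hello fast"


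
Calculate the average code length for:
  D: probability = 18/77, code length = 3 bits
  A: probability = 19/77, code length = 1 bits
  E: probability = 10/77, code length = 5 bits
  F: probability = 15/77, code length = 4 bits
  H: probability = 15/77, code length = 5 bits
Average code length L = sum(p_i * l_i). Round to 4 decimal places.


Weighted contributions p_i * l_i:
  D: (18/77) * 3 = 54/77
  A: (19/77) * 1 = 19/77
  E: (10/77) * 5 = 50/77
  F: (15/77) * 4 = 60/77
  H: (15/77) * 5 = 75/77
Sum = (54 + 19 + 50 + 60 + 75)/77 = 258/77

L = 258/77 = 3.3506 bits/symbol


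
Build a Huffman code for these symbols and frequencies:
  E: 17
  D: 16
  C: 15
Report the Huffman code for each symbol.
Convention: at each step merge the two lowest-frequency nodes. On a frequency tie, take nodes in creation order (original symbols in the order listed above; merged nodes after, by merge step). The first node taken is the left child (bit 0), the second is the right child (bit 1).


Huffman tree construction:
Step 1: Merge C(15) + D(16) = 31
Step 2: Merge E(17) + (C+D)(31) = 48
Read each symbol's code off the tree from the root (left child = 0, right child = 1).

Codes:
  E: 0 (length 1)
  D: 11 (length 2)
  C: 10 (length 2)
Average code length: 79/48 = 1.6458 bits/symbol


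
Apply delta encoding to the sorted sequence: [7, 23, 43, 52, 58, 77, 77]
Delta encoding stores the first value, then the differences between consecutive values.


First value: 7
Deltas:
  23 - 7 = 16
  43 - 23 = 20
  52 - 43 = 9
  58 - 52 = 6
  77 - 58 = 19
  77 - 77 = 0


Delta encoded: [7, 16, 20, 9, 6, 19, 0]


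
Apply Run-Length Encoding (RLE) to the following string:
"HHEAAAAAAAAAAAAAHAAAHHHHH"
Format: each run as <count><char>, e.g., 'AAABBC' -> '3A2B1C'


Scanning runs left to right:
  i=0: run of 'H' x 2 -> '2H'
  i=2: run of 'E' x 1 -> '1E'
  i=3: run of 'A' x 13 -> '13A'
  i=16: run of 'H' x 1 -> '1H'
  i=17: run of 'A' x 3 -> '3A'
  i=20: run of 'H' x 5 -> '5H'

RLE = 2H1E13A1H3A5H


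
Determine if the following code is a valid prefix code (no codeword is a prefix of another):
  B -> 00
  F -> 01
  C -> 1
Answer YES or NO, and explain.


Checking each pair (does one codeword prefix another?):
  B='00' vs F='01': no prefix
  B='00' vs C='1': no prefix
  F='01' vs B='00': no prefix
  F='01' vs C='1': no prefix
  C='1' vs B='00': no prefix
  C='1' vs F='01': no prefix
No violation found over all pairs.

YES -- this is a valid prefix code. No codeword is a prefix of any other codeword.


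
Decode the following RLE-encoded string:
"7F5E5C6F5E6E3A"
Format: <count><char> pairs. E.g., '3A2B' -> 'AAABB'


Expanding each <count><char> pair:
  7F -> 'FFFFFFF'
  5E -> 'EEEEE'
  5C -> 'CCCCC'
  6F -> 'FFFFFF'
  5E -> 'EEEEE'
  6E -> 'EEEEEE'
  3A -> 'AAA'

Decoded = FFFFFFFEEEEECCCCCFFFFFFEEEEEEEEEEEAAA


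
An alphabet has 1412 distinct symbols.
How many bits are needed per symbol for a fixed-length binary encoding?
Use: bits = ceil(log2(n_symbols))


log2(1412) = 10.4635
Bracket: 2^10 = 1024 < 1412 <= 2^11 = 2048
So ceil(log2(1412)) = 11

bits = ceil(log2(1412)) = ceil(10.4635) = 11 bits


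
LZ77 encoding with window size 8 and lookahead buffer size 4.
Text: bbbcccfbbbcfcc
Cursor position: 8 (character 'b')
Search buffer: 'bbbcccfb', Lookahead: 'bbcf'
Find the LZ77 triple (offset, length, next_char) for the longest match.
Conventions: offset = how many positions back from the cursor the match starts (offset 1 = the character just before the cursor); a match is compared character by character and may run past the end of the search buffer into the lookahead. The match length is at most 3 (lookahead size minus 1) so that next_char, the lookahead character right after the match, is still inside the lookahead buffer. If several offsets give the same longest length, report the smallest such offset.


Try each offset into the search buffer:
  offset=1 (pos 7, char 'b'): match length 2
  offset=2 (pos 6, char 'f'): match length 0
  offset=3 (pos 5, char 'c'): match length 0
  offset=4 (pos 4, char 'c'): match length 0
  offset=5 (pos 3, char 'c'): match length 0
  offset=6 (pos 2, char 'b'): match length 1
  offset=7 (pos 1, char 'b'): match length 3
  offset=8 (pos 0, char 'b'): match length 2
Longest match has length 3 at offset 7.
next_char = character at position 8 + 3 = 11 -> 'f'

Best match: offset=7, length=3 (matching 'bbc' starting at position 1)
LZ77 triple: (7, 3, 'f')


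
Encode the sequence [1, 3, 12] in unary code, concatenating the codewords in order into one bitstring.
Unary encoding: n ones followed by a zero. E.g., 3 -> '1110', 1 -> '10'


Encode each number as n ones followed by a terminating 0:
  1 -> 10 (2 bits)
  3 -> 1110 (4 bits)
  12 -> 1111111111110 (13 bits)
Total length = 2 + 4 + 13 = 19 bits.

Unary([1, 3, 12]) = 1011101111111111110 (19 bits)


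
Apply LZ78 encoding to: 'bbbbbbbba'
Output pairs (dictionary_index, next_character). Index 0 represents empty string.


LZ78 encoding steps:
Dictionary: {0: ''}
Step 1: w='' (idx 0), next='b' -> output (0, 'b'), add 'b' as idx 1
Step 2: w='b' (idx 1), next='b' -> output (1, 'b'), add 'bb' as idx 2
Step 3: w='bb' (idx 2), next='b' -> output (2, 'b'), add 'bbb' as idx 3
Step 4: w='bb' (idx 2), next='a' -> output (2, 'a'), add 'bba' as idx 4


Encoded: [(0, 'b'), (1, 'b'), (2, 'b'), (2, 'a')]


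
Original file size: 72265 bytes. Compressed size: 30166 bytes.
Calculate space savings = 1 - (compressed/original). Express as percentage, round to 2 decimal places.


ratio = compressed/original = 30166/72265 = 0.417436
savings = 1 - ratio = 1 - 0.417436 = 0.582564
as a percentage: 0.582564 * 100 = 58.26%

Space savings = 1 - 30166/72265 = 58.26%


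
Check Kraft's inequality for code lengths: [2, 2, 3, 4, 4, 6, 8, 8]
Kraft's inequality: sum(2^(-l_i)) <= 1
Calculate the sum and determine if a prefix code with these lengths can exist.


Sum = 2^(-2) + 2^(-2) + 2^(-3) + 2^(-4) + 2^(-4) + 2^(-6) + 2^(-8) + 2^(-8)
    = 0.25 + 0.25 + 0.125 + 0.0625 + 0.0625 + 0.015625 + 0.00390625 + 0.00390625
    = 198/256 = 0.7734375
Since 0.7734375 <= 1, Kraft's inequality IS satisfied.
A prefix code with these lengths CAN exist.

Kraft sum = 0.7734375. Satisfied.


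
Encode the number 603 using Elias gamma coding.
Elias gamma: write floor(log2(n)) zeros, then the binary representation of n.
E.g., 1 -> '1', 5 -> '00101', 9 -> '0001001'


num_bits = floor(log2(603)) + 1 = 10
leading_zeros = num_bits - 1 = 9
binary(603) = 1001011011

Elias gamma(603) = '000000000' + '1001011011' = 0000000001001011011 (19 bits)


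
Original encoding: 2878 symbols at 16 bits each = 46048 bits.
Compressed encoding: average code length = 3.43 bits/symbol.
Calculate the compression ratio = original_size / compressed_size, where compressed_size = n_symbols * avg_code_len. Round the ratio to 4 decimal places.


original_size = n_symbols * orig_bits = 2878 * 16 = 46048 bits
compressed_size = n_symbols * avg_code_len = 2878 * 3.43 = 9871.54 bits
ratio = original_size / compressed_size = 46048 / 9871.54 = 4.6647

Compression ratio = 4.6647


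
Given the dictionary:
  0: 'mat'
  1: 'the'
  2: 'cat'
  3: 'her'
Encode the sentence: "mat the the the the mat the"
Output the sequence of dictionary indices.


Look up each word in the dictionary:
  'mat' -> 0
  'the' -> 1
  'the' -> 1
  'the' -> 1
  'the' -> 1
  'mat' -> 0
  'the' -> 1

Encoded: [0, 1, 1, 1, 1, 0, 1]


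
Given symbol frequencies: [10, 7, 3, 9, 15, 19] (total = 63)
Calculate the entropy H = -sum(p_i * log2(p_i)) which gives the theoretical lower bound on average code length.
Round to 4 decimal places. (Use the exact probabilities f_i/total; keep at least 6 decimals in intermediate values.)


Per-symbol terms -p_i * log2(p_i) with p_i = f_i/63:
  p = 10/63 = 0.158730: log2(p) = -2.655352, -p*log2(p) = 0.421484
  p = 7/63 = 0.111111: log2(p) = -3.169925, -p*log2(p) = 0.352214
  p = 3/63 = 0.047619: log2(p) = -4.392317, -p*log2(p) = 0.209158
  p = 9/63 = 0.142857: log2(p) = -2.807355, -p*log2(p) = 0.401051
  p = 15/63 = 0.238095: log2(p) = -2.070389, -p*log2(p) = 0.492950
  p = 19/63 = 0.301587: log2(p) = -1.729352, -p*log2(p) = 0.521551
H = 0.421484 + 0.352214 + 0.209158 + 0.401051 + 0.492950 + 0.521551 = 2.398408

H = 2.3984 bits/symbol


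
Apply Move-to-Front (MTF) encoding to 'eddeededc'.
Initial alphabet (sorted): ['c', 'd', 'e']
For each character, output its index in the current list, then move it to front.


MTF encoding:
'e': index 2 in ['c', 'd', 'e'] -> ['e', 'c', 'd']
'd': index 2 in ['e', 'c', 'd'] -> ['d', 'e', 'c']
'd': index 0 in ['d', 'e', 'c'] -> ['d', 'e', 'c']
'e': index 1 in ['d', 'e', 'c'] -> ['e', 'd', 'c']
'e': index 0 in ['e', 'd', 'c'] -> ['e', 'd', 'c']
'd': index 1 in ['e', 'd', 'c'] -> ['d', 'e', 'c']
'e': index 1 in ['d', 'e', 'c'] -> ['e', 'd', 'c']
'd': index 1 in ['e', 'd', 'c'] -> ['d', 'e', 'c']
'c': index 2 in ['d', 'e', 'c'] -> ['c', 'd', 'e']


Output: [2, 2, 0, 1, 0, 1, 1, 1, 2]


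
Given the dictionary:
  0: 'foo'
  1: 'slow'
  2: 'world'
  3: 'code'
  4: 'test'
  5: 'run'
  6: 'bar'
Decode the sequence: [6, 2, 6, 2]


Look up each index in the dictionary:
  6 -> 'bar'
  2 -> 'world'
  6 -> 'bar'
  2 -> 'world'

Decoded: "bar world bar world"


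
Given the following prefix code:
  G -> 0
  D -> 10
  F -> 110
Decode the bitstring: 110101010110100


Decoding step by step:
Bits 110 -> F
Bits 10 -> D
Bits 10 -> D
Bits 10 -> D
Bits 110 -> F
Bits 10 -> D
Bits 0 -> G


Decoded message: FDDDFDG


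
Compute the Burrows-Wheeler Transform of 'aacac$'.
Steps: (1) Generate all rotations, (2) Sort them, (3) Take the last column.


Rotations (sorted):
  0: $aacac -> last char: c
  1: aacac$ -> last char: $
  2: ac$aac -> last char: c
  3: acac$a -> last char: a
  4: c$aaca -> last char: a
  5: cac$aa -> last char: a


BWT = c$caaa


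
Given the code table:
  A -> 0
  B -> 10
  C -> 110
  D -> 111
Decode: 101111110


Decoding:
10 -> B
111 -> D
111 -> D
0 -> A


Result: BDDA


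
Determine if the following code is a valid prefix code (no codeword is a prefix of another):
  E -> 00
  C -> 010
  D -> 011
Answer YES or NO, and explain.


Checking each pair (does one codeword prefix another?):
  E='00' vs C='010': no prefix
  E='00' vs D='011': no prefix
  C='010' vs E='00': no prefix
  C='010' vs D='011': no prefix
  D='011' vs E='00': no prefix
  D='011' vs C='010': no prefix
No violation found over all pairs.

YES -- this is a valid prefix code. No codeword is a prefix of any other codeword.


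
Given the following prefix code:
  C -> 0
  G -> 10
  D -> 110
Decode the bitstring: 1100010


Decoding step by step:
Bits 110 -> D
Bits 0 -> C
Bits 0 -> C
Bits 10 -> G


Decoded message: DCCG


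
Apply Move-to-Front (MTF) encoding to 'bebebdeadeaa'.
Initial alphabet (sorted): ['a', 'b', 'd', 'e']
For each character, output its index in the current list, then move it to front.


MTF encoding:
'b': index 1 in ['a', 'b', 'd', 'e'] -> ['b', 'a', 'd', 'e']
'e': index 3 in ['b', 'a', 'd', 'e'] -> ['e', 'b', 'a', 'd']
'b': index 1 in ['e', 'b', 'a', 'd'] -> ['b', 'e', 'a', 'd']
'e': index 1 in ['b', 'e', 'a', 'd'] -> ['e', 'b', 'a', 'd']
'b': index 1 in ['e', 'b', 'a', 'd'] -> ['b', 'e', 'a', 'd']
'd': index 3 in ['b', 'e', 'a', 'd'] -> ['d', 'b', 'e', 'a']
'e': index 2 in ['d', 'b', 'e', 'a'] -> ['e', 'd', 'b', 'a']
'a': index 3 in ['e', 'd', 'b', 'a'] -> ['a', 'e', 'd', 'b']
'd': index 2 in ['a', 'e', 'd', 'b'] -> ['d', 'a', 'e', 'b']
'e': index 2 in ['d', 'a', 'e', 'b'] -> ['e', 'd', 'a', 'b']
'a': index 2 in ['e', 'd', 'a', 'b'] -> ['a', 'e', 'd', 'b']
'a': index 0 in ['a', 'e', 'd', 'b'] -> ['a', 'e', 'd', 'b']


Output: [1, 3, 1, 1, 1, 3, 2, 3, 2, 2, 2, 0]


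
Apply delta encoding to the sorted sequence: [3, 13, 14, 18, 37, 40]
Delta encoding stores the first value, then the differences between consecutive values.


First value: 3
Deltas:
  13 - 3 = 10
  14 - 13 = 1
  18 - 14 = 4
  37 - 18 = 19
  40 - 37 = 3


Delta encoded: [3, 10, 1, 4, 19, 3]


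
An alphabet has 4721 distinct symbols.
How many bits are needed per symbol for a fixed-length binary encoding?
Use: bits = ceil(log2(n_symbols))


log2(4721) = 12.2049
Bracket: 2^12 = 4096 < 4721 <= 2^13 = 8192
So ceil(log2(4721)) = 13

bits = ceil(log2(4721)) = ceil(12.2049) = 13 bits


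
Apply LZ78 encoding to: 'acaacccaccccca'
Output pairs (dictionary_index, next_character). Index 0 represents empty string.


LZ78 encoding steps:
Dictionary: {0: ''}
Step 1: w='' (idx 0), next='a' -> output (0, 'a'), add 'a' as idx 1
Step 2: w='' (idx 0), next='c' -> output (0, 'c'), add 'c' as idx 2
Step 3: w='a' (idx 1), next='a' -> output (1, 'a'), add 'aa' as idx 3
Step 4: w='c' (idx 2), next='c' -> output (2, 'c'), add 'cc' as idx 4
Step 5: w='c' (idx 2), next='a' -> output (2, 'a'), add 'ca' as idx 5
Step 6: w='cc' (idx 4), next='c' -> output (4, 'c'), add 'ccc' as idx 6
Step 7: w='cc' (idx 4), next='a' -> output (4, 'a'), add 'cca' as idx 7


Encoded: [(0, 'a'), (0, 'c'), (1, 'a'), (2, 'c'), (2, 'a'), (4, 'c'), (4, 'a')]


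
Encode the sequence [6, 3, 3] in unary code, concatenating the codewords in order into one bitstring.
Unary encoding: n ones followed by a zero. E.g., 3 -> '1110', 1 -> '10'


Encode each number as n ones followed by a terminating 0:
  6 -> 1111110 (7 bits)
  3 -> 1110 (4 bits)
  3 -> 1110 (4 bits)
Total length = 7 + 4 + 4 = 15 bits.

Unary([6, 3, 3]) = 111111011101110 (15 bits)


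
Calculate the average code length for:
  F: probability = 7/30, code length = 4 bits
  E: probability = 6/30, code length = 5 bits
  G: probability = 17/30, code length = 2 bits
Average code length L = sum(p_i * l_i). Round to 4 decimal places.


Weighted contributions p_i * l_i:
  F: (7/30) * 4 = 28/30
  E: (6/30) * 5 = 30/30
  G: (17/30) * 2 = 34/30
Sum = (28 + 30 + 34)/30 = 92/30

L = 92/30 = 3.0667 bits/symbol


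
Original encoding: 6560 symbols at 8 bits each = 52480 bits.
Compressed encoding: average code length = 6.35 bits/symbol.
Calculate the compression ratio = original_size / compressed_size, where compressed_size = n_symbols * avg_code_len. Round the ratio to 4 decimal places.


original_size = n_symbols * orig_bits = 6560 * 8 = 52480 bits
compressed_size = n_symbols * avg_code_len = 6560 * 6.35 = 41656.0 bits
ratio = original_size / compressed_size = 52480 / 41656.0 = 1.2598

Compression ratio = 1.2598


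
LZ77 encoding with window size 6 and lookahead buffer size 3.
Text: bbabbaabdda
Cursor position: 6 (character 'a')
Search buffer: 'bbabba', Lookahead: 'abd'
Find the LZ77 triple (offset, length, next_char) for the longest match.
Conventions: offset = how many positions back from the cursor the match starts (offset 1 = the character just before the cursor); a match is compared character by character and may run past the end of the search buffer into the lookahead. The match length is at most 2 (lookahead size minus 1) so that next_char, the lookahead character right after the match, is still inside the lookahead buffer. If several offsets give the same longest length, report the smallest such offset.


Try each offset into the search buffer:
  offset=1 (pos 5, char 'a'): match length 1
  offset=2 (pos 4, char 'b'): match length 0
  offset=3 (pos 3, char 'b'): match length 0
  offset=4 (pos 2, char 'a'): match length 2
  offset=5 (pos 1, char 'b'): match length 0
  offset=6 (pos 0, char 'b'): match length 0
Longest match has length 2 at offset 4.
next_char = character at position 6 + 2 = 8 -> 'd'

Best match: offset=4, length=2 (matching 'ab' starting at position 2)
LZ77 triple: (4, 2, 'd')


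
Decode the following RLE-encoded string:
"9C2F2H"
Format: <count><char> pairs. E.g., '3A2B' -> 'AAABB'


Expanding each <count><char> pair:
  9C -> 'CCCCCCCCC'
  2F -> 'FF'
  2H -> 'HH'

Decoded = CCCCCCCCCFFHH


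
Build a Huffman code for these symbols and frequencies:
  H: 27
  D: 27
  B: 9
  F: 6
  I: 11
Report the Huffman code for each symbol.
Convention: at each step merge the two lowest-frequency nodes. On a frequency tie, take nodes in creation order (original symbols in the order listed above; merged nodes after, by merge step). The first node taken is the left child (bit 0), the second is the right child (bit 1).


Huffman tree construction:
Step 1: Merge F(6) + B(9) = 15
Step 2: Merge I(11) + (F+B)(15) = 26
Step 3: Merge (I+(F+B))(26) + H(27) = 53
Step 4: Merge D(27) + ((I+(F+B))+H)(53) = 80
Read each symbol's code off the tree from the root (left child = 0, right child = 1).

Codes:
  H: 11 (length 2)
  D: 0 (length 1)
  B: 1011 (length 4)
  F: 1010 (length 4)
  I: 100 (length 3)
Average code length: 174/80 = 2.1750 bits/symbol


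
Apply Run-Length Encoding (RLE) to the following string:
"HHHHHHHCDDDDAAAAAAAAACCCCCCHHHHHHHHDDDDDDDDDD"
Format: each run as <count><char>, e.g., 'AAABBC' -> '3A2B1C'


Scanning runs left to right:
  i=0: run of 'H' x 7 -> '7H'
  i=7: run of 'C' x 1 -> '1C'
  i=8: run of 'D' x 4 -> '4D'
  i=12: run of 'A' x 9 -> '9A'
  i=21: run of 'C' x 6 -> '6C'
  i=27: run of 'H' x 8 -> '8H'
  i=35: run of 'D' x 10 -> '10D'

RLE = 7H1C4D9A6C8H10D


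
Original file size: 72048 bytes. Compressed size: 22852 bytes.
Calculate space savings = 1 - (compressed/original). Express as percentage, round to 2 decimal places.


ratio = compressed/original = 22852/72048 = 0.317177
savings = 1 - ratio = 1 - 0.317177 = 0.682823
as a percentage: 0.682823 * 100 = 68.28%

Space savings = 1 - 22852/72048 = 68.28%


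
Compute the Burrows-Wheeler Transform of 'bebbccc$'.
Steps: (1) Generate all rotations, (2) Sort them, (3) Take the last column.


Rotations (sorted):
  0: $bebbccc -> last char: c
  1: bbccc$be -> last char: e
  2: bccc$beb -> last char: b
  3: bebbccc$ -> last char: $
  4: c$bebbcc -> last char: c
  5: cc$bebbc -> last char: c
  6: ccc$bebb -> last char: b
  7: ebbccc$b -> last char: b


BWT = ceb$ccbb


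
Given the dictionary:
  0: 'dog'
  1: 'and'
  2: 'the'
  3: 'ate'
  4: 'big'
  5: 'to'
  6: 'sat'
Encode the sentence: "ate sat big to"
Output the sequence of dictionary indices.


Look up each word in the dictionary:
  'ate' -> 3
  'sat' -> 6
  'big' -> 4
  'to' -> 5

Encoded: [3, 6, 4, 5]


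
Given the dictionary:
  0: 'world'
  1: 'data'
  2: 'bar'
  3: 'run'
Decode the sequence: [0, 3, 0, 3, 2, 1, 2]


Look up each index in the dictionary:
  0 -> 'world'
  3 -> 'run'
  0 -> 'world'
  3 -> 'run'
  2 -> 'bar'
  1 -> 'data'
  2 -> 'bar'

Decoded: "world run world run bar data bar"


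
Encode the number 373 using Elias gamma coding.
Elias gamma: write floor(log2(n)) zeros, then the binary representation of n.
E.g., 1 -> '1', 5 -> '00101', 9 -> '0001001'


num_bits = floor(log2(373)) + 1 = 9
leading_zeros = num_bits - 1 = 8
binary(373) = 101110101

Elias gamma(373) = '00000000' + '101110101' = 00000000101110101 (17 bits)


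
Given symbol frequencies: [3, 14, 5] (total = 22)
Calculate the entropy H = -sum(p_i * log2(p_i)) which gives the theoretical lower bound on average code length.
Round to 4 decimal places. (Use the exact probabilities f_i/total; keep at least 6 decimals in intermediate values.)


Per-symbol terms -p_i * log2(p_i) with p_i = f_i/22:
  p = 3/22 = 0.136364: log2(p) = -2.874469, -p*log2(p) = 0.391973
  p = 14/22 = 0.636364: log2(p) = -0.652077, -p*log2(p) = 0.414958
  p = 5/22 = 0.227273: log2(p) = -2.137504, -p*log2(p) = 0.485796
H = 0.391973 + 0.414958 + 0.485796 = 1.292727

H = 1.2927 bits/symbol


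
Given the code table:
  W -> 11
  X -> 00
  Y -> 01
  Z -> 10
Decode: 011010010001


Decoding:
01 -> Y
10 -> Z
10 -> Z
01 -> Y
00 -> X
01 -> Y


Result: YZZYXY


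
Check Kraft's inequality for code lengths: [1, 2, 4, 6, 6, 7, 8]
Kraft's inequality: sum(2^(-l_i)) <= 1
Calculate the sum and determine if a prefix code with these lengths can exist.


Sum = 2^(-1) + 2^(-2) + 2^(-4) + 2^(-6) + 2^(-6) + 2^(-7) + 2^(-8)
    = 0.5 + 0.25 + 0.0625 + 0.015625 + 0.015625 + 0.0078125 + 0.00390625
    = 219/256 = 0.85546875
Since 0.85546875 <= 1, Kraft's inequality IS satisfied.
A prefix code with these lengths CAN exist.

Kraft sum = 0.85546875. Satisfied.


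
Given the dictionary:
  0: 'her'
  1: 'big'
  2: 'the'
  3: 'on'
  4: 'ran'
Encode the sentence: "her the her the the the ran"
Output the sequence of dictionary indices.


Look up each word in the dictionary:
  'her' -> 0
  'the' -> 2
  'her' -> 0
  'the' -> 2
  'the' -> 2
  'the' -> 2
  'ran' -> 4

Encoded: [0, 2, 0, 2, 2, 2, 4]


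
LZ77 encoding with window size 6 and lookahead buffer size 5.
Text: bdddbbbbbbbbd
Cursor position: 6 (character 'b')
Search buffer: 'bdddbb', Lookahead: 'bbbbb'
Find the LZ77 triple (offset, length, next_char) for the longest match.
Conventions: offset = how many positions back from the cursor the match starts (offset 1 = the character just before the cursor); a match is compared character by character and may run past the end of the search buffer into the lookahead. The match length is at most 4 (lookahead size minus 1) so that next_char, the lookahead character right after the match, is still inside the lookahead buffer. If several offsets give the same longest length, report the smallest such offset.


Try each offset into the search buffer:
  offset=1 (pos 5, char 'b'): match length 4
  offset=2 (pos 4, char 'b'): match length 4
  offset=3 (pos 3, char 'd'): match length 0
  offset=4 (pos 2, char 'd'): match length 0
  offset=5 (pos 1, char 'd'): match length 0
  offset=6 (pos 0, char 'b'): match length 1
Longest match has length 4, found at offsets 1, 2; take the smallest, offset 1.
next_char = character at position 6 + 4 = 10 -> 'b'

Best match: offset=1, length=4 (matching 'bbbb' starting at position 5)
LZ77 triple: (1, 4, 'b')


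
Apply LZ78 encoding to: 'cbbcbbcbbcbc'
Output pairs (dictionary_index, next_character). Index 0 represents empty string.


LZ78 encoding steps:
Dictionary: {0: ''}
Step 1: w='' (idx 0), next='c' -> output (0, 'c'), add 'c' as idx 1
Step 2: w='' (idx 0), next='b' -> output (0, 'b'), add 'b' as idx 2
Step 3: w='b' (idx 2), next='c' -> output (2, 'c'), add 'bc' as idx 3
Step 4: w='b' (idx 2), next='b' -> output (2, 'b'), add 'bb' as idx 4
Step 5: w='c' (idx 1), next='b' -> output (1, 'b'), add 'cb' as idx 5
Step 6: w='bc' (idx 3), next='b' -> output (3, 'b'), add 'bcb' as idx 6
Step 7: w='c' (idx 1), end of input -> output (1, '')


Encoded: [(0, 'c'), (0, 'b'), (2, 'c'), (2, 'b'), (1, 'b'), (3, 'b'), (1, '')]


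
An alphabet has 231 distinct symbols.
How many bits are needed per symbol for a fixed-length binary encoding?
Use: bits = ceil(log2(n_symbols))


log2(231) = 7.8517
Bracket: 2^7 = 128 < 231 <= 2^8 = 256
So ceil(log2(231)) = 8

bits = ceil(log2(231)) = ceil(7.8517) = 8 bits


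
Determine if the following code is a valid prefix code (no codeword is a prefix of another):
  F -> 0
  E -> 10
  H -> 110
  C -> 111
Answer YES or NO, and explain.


Checking each pair (does one codeword prefix another?):
  F='0' vs E='10': no prefix
  F='0' vs H='110': no prefix
  F='0' vs C='111': no prefix
  E='10' vs F='0': no prefix
  E='10' vs H='110': no prefix
  E='10' vs C='111': no prefix
  H='110' vs F='0': no prefix
  H='110' vs E='10': no prefix
  H='110' vs C='111': no prefix
  C='111' vs F='0': no prefix
  C='111' vs E='10': no prefix
  C='111' vs H='110': no prefix
No violation found over all pairs.

YES -- this is a valid prefix code. No codeword is a prefix of any other codeword.


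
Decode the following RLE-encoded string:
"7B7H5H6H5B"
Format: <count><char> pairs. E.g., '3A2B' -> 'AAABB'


Expanding each <count><char> pair:
  7B -> 'BBBBBBB'
  7H -> 'HHHHHHH'
  5H -> 'HHHHH'
  6H -> 'HHHHHH'
  5B -> 'BBBBB'

Decoded = BBBBBBBHHHHHHHHHHHHHHHHHHBBBBB


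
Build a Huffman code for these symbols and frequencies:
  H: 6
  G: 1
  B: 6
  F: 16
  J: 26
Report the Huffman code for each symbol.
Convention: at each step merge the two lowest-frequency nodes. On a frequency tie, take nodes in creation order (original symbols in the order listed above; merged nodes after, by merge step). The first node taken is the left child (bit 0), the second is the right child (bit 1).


Huffman tree construction:
Step 1: Merge G(1) + H(6) = 7
Step 2: Merge B(6) + (G+H)(7) = 13
Step 3: Merge (B+(G+H))(13) + F(16) = 29
Step 4: Merge J(26) + ((B+(G+H))+F)(29) = 55
Read each symbol's code off the tree from the root (left child = 0, right child = 1).

Codes:
  H: 1011 (length 4)
  G: 1010 (length 4)
  B: 100 (length 3)
  F: 11 (length 2)
  J: 0 (length 1)
Average code length: 104/55 = 1.8909 bits/symbol


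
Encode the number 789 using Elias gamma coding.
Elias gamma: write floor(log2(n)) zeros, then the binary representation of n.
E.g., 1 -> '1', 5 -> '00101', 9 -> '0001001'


num_bits = floor(log2(789)) + 1 = 10
leading_zeros = num_bits - 1 = 9
binary(789) = 1100010101

Elias gamma(789) = '000000000' + '1100010101' = 0000000001100010101 (19 bits)
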